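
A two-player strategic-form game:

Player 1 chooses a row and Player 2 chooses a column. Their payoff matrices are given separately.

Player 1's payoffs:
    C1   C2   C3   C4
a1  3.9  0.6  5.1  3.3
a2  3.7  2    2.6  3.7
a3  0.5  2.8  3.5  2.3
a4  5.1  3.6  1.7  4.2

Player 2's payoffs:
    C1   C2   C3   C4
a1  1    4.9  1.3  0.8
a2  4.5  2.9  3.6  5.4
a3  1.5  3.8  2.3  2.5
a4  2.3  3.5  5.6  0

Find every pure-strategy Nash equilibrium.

Player 1 against C1: payoffs 3.9, 3.7, 0.5, 5.1 → best response a4.
Player 1 against C2: payoffs 0.6, 2, 2.8, 3.6 → best response a4.
Player 1 against C3: payoffs 5.1, 2.6, 3.5, 1.7 → best response a1.
Player 1 against C4: payoffs 3.3, 3.7, 2.3, 4.2 → best response a4.
Player 2 against a1: payoffs 1, 4.9, 1.3, 0.8 → best response C2.
Player 2 against a2: payoffs 4.5, 2.9, 3.6, 5.4 → best response C4.
Player 2 against a3: payoffs 1.5, 3.8, 2.3, 2.5 → best response C2.
Player 2 against a4: payoffs 2.3, 3.5, 5.6, 0 → best response C3.
No profile is a mutual best response for all players.

This game has no pure Nash equilibrium.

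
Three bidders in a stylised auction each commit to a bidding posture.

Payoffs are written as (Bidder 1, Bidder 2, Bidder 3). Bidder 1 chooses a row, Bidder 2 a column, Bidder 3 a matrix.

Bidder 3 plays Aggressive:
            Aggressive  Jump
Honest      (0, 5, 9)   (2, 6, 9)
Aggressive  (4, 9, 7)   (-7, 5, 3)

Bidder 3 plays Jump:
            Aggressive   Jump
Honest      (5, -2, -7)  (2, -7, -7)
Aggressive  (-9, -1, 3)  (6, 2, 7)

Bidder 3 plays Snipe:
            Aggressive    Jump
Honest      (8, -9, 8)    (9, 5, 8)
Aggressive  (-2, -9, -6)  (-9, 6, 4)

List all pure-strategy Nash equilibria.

Pure-strategy Nash equilibria: (Honest, Jump, Aggressive); (Aggressive, Aggressive, Aggressive); (Aggressive, Jump, Jump)

Check each profile: it is a Nash equilibrium iff no player can strictly gain by switching unilaterally.
(Honest, Aggressive, Aggressive): Bidder 1 can switch to Aggressive (0 → 4). Not NE.
(Honest, Aggressive, Jump): Bidder 3 can switch to Aggressive (-7 → 9). Not NE.
(Honest, Aggressive, Snipe): Bidder 2 can switch to Jump (-9 → 5). Not NE.
(Honest, Jump, Aggressive): Bidder 1 gets 2, best alternative -7; Bidder 2 gets 6, best alternative 5; Bidder 3 gets 9, best alternative 8. No profitable deviation — NE.
(Honest, Jump, Jump): Bidder 1 can switch to Aggressive (2 → 6). Not NE.
(Honest, Jump, Snipe): Bidder 3 can switch to Aggressive (8 → 9). Not NE.
(Aggressive, Aggressive, Aggressive): Bidder 1 gets 4, best alternative 0; Bidder 2 gets 9, best alternative 5; Bidder 3 gets 7, best alternative 3. No profitable deviation — NE.
(Aggressive, Aggressive, Jump): Bidder 1 can switch to Honest (-9 → 5). Not NE.
(Aggressive, Jump, Jump): Bidder 1 gets 6, best alternative 2; Bidder 2 gets 2, best alternative -1; Bidder 3 gets 7, best alternative 4. No profitable deviation — NE.
(The remaining 3 profiles each have a profitable deviation by the same check.)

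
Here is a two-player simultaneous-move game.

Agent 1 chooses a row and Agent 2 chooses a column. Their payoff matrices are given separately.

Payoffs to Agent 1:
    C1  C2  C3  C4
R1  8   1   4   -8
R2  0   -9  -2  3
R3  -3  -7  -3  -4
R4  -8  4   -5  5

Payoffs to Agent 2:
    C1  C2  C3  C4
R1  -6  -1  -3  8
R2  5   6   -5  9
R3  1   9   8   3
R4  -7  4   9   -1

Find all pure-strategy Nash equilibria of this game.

none

(R1, C1): Agent 2 can switch to C2 (-6 → -1). Not NE.
(R1, C2): Agent 1 can switch to R4 (1 → 4). Not NE.
(R1, C3): Agent 2 can switch to C2 (-3 → -1). Not NE.
(R1, C4): Agent 1 can switch to R2 (-8 → 3). Not NE.
(R2, C1): Agent 1 can switch to R1 (0 → 8). Not NE.
(R2, C2): Agent 1 can switch to R1 (-9 → 1). Not NE.
(R2, C3): Agent 1 can switch to R1 (-2 → 4). Not NE.
(R2, C4): Agent 1 can switch to R4 (3 → 5). Not NE.
(The remaining 8 profiles each have a profitable deviation by the same check.)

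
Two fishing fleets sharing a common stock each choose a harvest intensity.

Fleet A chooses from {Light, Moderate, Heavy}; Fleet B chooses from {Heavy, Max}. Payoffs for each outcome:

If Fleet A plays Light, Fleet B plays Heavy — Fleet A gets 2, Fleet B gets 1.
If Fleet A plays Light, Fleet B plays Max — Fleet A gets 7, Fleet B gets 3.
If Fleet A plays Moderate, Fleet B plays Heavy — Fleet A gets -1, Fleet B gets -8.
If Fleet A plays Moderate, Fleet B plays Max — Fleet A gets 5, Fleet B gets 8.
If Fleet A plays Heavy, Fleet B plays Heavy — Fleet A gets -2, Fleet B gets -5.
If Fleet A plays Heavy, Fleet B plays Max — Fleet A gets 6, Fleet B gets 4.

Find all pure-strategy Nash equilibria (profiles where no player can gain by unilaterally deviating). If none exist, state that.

(Light, Max)

(Light, Heavy): Fleet B can switch to Max (1 → 3). Not NE.
(Light, Max): Fleet A gets 7, best alternative 6; Fleet B gets 3, best alternative 1. No profitable deviation — NE.
(Moderate, Heavy): Fleet A can switch to Light (-1 → 2). Not NE.
(Moderate, Max): Fleet A can switch to Light (5 → 7). Not NE.
(Heavy, Heavy): Fleet A can switch to Light (-2 → 2). Not NE.
(Heavy, Max): Fleet A can switch to Light (6 → 7). Not NE.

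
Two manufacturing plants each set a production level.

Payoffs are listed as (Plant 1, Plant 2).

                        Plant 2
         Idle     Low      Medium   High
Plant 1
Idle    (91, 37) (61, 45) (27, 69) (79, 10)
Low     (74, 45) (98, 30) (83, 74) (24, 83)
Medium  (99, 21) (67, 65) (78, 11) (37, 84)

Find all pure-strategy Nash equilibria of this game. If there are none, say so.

No pure-strategy Nash equilibrium.

(Idle, Idle): Plant 1 can switch to Medium (91 → 99). Not NE.
(Idle, Low): Plant 1 can switch to Low (61 → 98). Not NE.
(Idle, Medium): Plant 1 can switch to Low (27 → 83). Not NE.
(Idle, High): Plant 2 can switch to Idle (10 → 37). Not NE.
(Low, Idle): Plant 1 can switch to Idle (74 → 91). Not NE.
(Low, Low): Plant 2 can switch to Idle (30 → 45). Not NE.
(Low, Medium): Plant 2 can switch to High (74 → 83). Not NE.
(Low, High): Plant 1 can switch to Idle (24 → 79). Not NE.
(Medium, Idle): Plant 2 can switch to Low (21 → 65). Not NE.
(Medium, Low): Plant 1 can switch to Low (67 → 98). Not NE.
(The remaining 2 profiles each have a profitable deviation by the same check.)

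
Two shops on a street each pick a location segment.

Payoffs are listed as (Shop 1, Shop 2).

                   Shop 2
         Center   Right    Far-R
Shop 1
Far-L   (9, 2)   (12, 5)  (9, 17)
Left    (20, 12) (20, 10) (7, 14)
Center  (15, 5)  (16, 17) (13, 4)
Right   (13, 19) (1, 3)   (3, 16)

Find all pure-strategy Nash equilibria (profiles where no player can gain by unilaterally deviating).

(Far-L, Center): Shop 1 can switch to Left (9 → 20). Not NE.
(Far-L, Right): Shop 1 can switch to Left (12 → 20). Not NE.
(Far-L, Far-R): Shop 1 can switch to Center (9 → 13). Not NE.
(Left, Center): Shop 2 can switch to Far-R (12 → 14). Not NE.
(Left, Right): Shop 2 can switch to Center (10 → 12). Not NE.
(Left, Far-R): Shop 1 can switch to Far-L (7 → 9). Not NE.
(The remaining 6 profiles each have a profitable deviation by the same check.)

No pure-strategy Nash equilibrium.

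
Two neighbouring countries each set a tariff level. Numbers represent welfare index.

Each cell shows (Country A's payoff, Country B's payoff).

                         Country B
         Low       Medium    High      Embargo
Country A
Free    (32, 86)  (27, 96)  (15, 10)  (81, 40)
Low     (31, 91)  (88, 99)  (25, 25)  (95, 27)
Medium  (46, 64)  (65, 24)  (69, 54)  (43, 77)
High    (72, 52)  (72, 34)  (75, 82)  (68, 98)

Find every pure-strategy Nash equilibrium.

Country A against Low: payoffs 32, 31, 46, 72 → best response High.
Country A against Medium: payoffs 27, 88, 65, 72 → best response Low.
Country A against High: payoffs 15, 25, 69, 75 → best response High.
Country A against Embargo: payoffs 81, 95, 43, 68 → best response Low.
Country B against Free: payoffs 86, 96, 10, 40 → best response Medium.
Country B against Low: payoffs 91, 99, 25, 27 → best response Medium.
Country B against Medium: payoffs 64, 24, 54, 77 → best response Embargo.
Country B against High: payoffs 52, 34, 82, 98 → best response Embargo.
Mutual best responses: (Low, Medium).

Pure NE: (Low, Medium)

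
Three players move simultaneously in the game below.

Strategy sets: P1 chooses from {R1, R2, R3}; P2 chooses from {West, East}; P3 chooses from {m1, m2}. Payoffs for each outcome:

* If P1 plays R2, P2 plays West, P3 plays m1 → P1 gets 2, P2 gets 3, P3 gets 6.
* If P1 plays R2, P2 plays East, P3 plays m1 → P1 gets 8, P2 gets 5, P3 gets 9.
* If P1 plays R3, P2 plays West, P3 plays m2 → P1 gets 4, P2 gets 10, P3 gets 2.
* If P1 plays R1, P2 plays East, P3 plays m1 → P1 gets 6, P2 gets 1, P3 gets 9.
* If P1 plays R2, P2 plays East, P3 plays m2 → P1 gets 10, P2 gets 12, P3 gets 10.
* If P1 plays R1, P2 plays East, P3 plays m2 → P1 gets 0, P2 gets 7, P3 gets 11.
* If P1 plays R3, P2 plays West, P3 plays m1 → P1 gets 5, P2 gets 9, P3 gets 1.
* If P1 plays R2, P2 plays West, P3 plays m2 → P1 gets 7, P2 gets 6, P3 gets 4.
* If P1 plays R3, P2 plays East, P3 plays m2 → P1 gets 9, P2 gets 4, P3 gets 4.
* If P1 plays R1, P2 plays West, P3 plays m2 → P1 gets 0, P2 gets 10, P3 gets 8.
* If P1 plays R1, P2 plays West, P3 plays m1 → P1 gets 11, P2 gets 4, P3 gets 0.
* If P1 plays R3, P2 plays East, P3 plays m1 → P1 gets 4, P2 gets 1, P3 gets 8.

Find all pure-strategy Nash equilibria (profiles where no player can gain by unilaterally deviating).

P1 against (West, m1): payoffs 11, 2, 5 → best response R1.
P1 against (West, m2): payoffs 0, 7, 4 → best response R2.
P1 against (East, m1): payoffs 6, 8, 4 → best response R2.
P1 against (East, m2): payoffs 0, 10, 9 → best response R2.
P2 against (R1, m1): payoffs 4, 1 → best response West.
P2 against (R1, m2): payoffs 10, 7 → best response West.
P2 against (R2, m1): payoffs 3, 5 → best response East.
P2 against (R2, m2): payoffs 6, 12 → best response East.
P2 against (R3, m1): payoffs 9, 1 → best response West.
P2 against (R3, m2): payoffs 10, 4 → best response West.
P3 against (R1, West): payoffs 0, 8 → best response m2.
P3 against (R1, East): payoffs 9, 11 → best response m2.
P3 against (R2, West): payoffs 6, 4 → best response m1.
P3 against (R2, East): payoffs 9, 10 → best response m2.
P3 against (R3, West): payoffs 1, 2 → best response m2.
P3 against (R3, East): payoffs 8, 4 → best response m1.
Mutual best responses: (R2, East, m2).

Pure NE: (R2, East, m2)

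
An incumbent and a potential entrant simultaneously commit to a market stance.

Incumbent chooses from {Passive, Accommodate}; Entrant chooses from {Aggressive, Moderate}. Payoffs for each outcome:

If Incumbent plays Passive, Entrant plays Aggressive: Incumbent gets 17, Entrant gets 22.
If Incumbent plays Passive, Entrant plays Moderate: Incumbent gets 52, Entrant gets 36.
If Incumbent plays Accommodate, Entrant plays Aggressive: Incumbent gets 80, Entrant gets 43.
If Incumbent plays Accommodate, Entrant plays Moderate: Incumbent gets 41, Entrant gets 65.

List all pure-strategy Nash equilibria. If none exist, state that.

The unique pure-strategy Nash equilibrium is (Passive, Moderate).

Incumbent against Aggressive: payoffs 17, 80 → best response Accommodate.
Incumbent against Moderate: payoffs 52, 41 → best response Passive.
Entrant against Passive: payoffs 22, 36 → best response Moderate.
Entrant against Accommodate: payoffs 43, 65 → best response Moderate.
Mutual best responses: (Passive, Moderate).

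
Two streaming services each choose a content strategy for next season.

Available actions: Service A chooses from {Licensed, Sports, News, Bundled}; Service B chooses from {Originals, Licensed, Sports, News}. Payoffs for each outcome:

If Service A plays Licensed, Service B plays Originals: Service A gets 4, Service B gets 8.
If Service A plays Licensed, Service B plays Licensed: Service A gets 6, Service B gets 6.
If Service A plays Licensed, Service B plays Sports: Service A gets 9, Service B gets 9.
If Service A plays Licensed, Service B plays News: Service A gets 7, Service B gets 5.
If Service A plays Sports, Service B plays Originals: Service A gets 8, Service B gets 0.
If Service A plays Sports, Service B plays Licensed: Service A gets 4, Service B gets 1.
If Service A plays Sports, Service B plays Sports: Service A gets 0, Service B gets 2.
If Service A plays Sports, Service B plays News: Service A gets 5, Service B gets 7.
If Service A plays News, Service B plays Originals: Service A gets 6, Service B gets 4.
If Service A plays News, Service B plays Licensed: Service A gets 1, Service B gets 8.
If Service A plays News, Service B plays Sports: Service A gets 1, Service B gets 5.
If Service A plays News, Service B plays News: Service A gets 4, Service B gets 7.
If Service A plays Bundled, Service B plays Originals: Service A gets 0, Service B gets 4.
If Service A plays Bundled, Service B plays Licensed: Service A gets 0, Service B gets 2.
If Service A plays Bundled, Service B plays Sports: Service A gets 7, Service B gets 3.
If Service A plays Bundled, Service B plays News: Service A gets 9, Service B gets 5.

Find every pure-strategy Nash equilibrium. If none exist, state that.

For each player, find the best response to each opponent profile; mutual best responses are the pure NE.
Service A against Originals: payoffs 4, 8, 6, 0 → best response Sports.
Service A against Licensed: payoffs 6, 4, 1, 0 → best response Licensed.
Service A against Sports: payoffs 9, 0, 1, 7 → best response Licensed.
Service A against News: payoffs 7, 5, 4, 9 → best response Bundled.
Service B against Licensed: payoffs 8, 6, 9, 5 → best response Sports.
Service B against Sports: payoffs 0, 1, 2, 7 → best response News.
Service B against News: payoffs 4, 8, 5, 7 → best response Licensed.
Service B against Bundled: payoffs 4, 2, 3, 5 → best response News.
Mutual best responses: (Licensed, Sports); (Bundled, News).

Pure-strategy Nash equilibria: (Licensed, Sports), (Bundled, News)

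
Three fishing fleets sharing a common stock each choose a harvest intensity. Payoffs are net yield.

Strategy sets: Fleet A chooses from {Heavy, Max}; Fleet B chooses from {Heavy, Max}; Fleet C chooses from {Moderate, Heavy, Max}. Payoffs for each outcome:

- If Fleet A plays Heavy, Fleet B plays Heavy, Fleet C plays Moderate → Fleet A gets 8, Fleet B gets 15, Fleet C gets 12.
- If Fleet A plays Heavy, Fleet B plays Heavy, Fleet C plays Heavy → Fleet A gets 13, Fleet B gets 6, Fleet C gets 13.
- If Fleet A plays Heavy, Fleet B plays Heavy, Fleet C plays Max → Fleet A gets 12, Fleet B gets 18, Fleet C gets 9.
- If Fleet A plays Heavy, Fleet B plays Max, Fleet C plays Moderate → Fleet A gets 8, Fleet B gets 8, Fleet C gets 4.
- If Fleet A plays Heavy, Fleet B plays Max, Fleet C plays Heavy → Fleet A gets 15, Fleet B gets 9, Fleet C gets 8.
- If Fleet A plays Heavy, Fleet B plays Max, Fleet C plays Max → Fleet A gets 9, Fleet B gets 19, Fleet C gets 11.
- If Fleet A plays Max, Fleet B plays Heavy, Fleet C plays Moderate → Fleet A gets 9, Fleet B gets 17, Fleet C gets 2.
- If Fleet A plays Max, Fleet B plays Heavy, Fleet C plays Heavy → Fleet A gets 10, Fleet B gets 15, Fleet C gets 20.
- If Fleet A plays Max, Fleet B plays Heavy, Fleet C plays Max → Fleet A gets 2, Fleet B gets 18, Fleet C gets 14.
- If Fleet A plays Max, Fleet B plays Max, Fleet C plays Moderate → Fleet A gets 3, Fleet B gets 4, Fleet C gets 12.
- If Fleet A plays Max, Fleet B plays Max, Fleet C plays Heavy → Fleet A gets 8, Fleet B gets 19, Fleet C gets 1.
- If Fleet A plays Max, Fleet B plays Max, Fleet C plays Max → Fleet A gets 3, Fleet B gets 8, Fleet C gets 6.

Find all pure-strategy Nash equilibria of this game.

The unique pure-strategy Nash equilibrium is (Heavy, Max, Max).

Fleet A against (Heavy, Moderate): payoffs 8, 9 → best response Max.
Fleet A against (Heavy, Heavy): payoffs 13, 10 → best response Heavy.
Fleet A against (Heavy, Max): payoffs 12, 2 → best response Heavy.
Fleet A against (Max, Moderate): payoffs 8, 3 → best response Heavy.
Fleet A against (Max, Heavy): payoffs 15, 8 → best response Heavy.
Fleet A against (Max, Max): payoffs 9, 3 → best response Heavy.
Fleet B against (Heavy, Moderate): payoffs 15, 8 → best response Heavy.
Fleet B against (Heavy, Heavy): payoffs 6, 9 → best response Max.
Fleet B against (Heavy, Max): payoffs 18, 19 → best response Max.
Fleet B against (Max, Moderate): payoffs 17, 4 → best response Heavy.
Fleet B against (Max, Heavy): payoffs 15, 19 → best response Max.
Fleet B against (Max, Max): payoffs 18, 8 → best response Heavy.
Fleet C against (Heavy, Heavy): payoffs 12, 13, 9 → best response Heavy.
Fleet C against (Heavy, Max): payoffs 4, 8, 11 → best response Max.
Fleet C against (Max, Heavy): payoffs 2, 20, 14 → best response Heavy.
Fleet C against (Max, Max): payoffs 12, 1, 6 → best response Moderate.
Mutual best responses: (Heavy, Max, Max).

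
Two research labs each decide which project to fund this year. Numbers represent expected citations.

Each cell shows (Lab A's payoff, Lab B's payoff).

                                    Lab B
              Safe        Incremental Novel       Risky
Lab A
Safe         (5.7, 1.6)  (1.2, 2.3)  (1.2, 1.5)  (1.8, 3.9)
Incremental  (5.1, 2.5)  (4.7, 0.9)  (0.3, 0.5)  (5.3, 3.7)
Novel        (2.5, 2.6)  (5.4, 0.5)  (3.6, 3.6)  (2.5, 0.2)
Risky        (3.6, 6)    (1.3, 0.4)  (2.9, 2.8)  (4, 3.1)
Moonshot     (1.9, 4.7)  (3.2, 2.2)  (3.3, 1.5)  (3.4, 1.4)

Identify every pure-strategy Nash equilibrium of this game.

For each player, find the best response to each opponent profile; mutual best responses are the pure NE.
Lab A against Safe: payoffs 5.7, 5.1, 2.5, 3.6, 1.9 → best response Safe.
Lab A against Incremental: payoffs 1.2, 4.7, 5.4, 1.3, 3.2 → best response Novel.
Lab A against Novel: payoffs 1.2, 0.3, 3.6, 2.9, 3.3 → best response Novel.
Lab A against Risky: payoffs 1.8, 5.3, 2.5, 4, 3.4 → best response Incremental.
Lab B against Safe: payoffs 1.6, 2.3, 1.5, 3.9 → best response Risky.
Lab B against Incremental: payoffs 2.5, 0.9, 0.5, 3.7 → best response Risky.
Lab B against Novel: payoffs 2.6, 0.5, 3.6, 0.2 → best response Novel.
Lab B against Risky: payoffs 6, 0.4, 2.8, 3.1 → best response Safe.
Lab B against Moonshot: payoffs 4.7, 2.2, 1.5, 1.4 → best response Safe.
Mutual best responses: (Incremental, Risky); (Novel, Novel).

(Incremental, Risky); (Novel, Novel)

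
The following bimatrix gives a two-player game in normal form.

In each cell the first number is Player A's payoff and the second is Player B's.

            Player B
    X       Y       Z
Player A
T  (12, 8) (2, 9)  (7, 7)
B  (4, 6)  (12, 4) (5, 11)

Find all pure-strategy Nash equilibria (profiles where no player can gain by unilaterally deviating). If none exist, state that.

This game has no pure Nash equilibrium.

(T, X): Player B can switch to Y (8 → 9). Not NE.
(T, Y): Player A can switch to B (2 → 12). Not NE.
(T, Z): Player B can switch to X (7 → 8). Not NE.
(B, X): Player A can switch to T (4 → 12). Not NE.
(B, Y): Player B can switch to X (4 → 6). Not NE.
(B, Z): Player A can switch to T (5 → 7). Not NE.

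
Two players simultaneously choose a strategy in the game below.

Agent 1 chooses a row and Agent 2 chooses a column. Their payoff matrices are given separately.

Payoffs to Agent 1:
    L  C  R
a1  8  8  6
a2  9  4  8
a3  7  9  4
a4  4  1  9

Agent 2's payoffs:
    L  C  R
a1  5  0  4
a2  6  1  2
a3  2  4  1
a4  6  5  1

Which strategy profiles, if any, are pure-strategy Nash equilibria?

(a2, L), (a3, C)

Agent 1 against L: payoffs 8, 9, 7, 4 → best response a2.
Agent 1 against C: payoffs 8, 4, 9, 1 → best response a3.
Agent 1 against R: payoffs 6, 8, 4, 9 → best response a4.
Agent 2 against a1: payoffs 5, 0, 4 → best response L.
Agent 2 against a2: payoffs 6, 1, 2 → best response L.
Agent 2 against a3: payoffs 2, 4, 1 → best response C.
Agent 2 against a4: payoffs 6, 5, 1 → best response L.
Mutual best responses: (a2, L); (a3, C).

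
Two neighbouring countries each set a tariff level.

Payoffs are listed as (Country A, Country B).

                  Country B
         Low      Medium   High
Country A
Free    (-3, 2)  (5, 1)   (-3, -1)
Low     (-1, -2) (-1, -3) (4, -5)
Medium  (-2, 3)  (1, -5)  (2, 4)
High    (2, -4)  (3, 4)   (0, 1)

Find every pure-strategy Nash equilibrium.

none

Country A against Low: payoffs -3, -1, -2, 2 → best response High.
Country A against Medium: payoffs 5, -1, 1, 3 → best response Free.
Country A against High: payoffs -3, 4, 2, 0 → best response Low.
Country B against Free: payoffs 2, 1, -1 → best response Low.
Country B against Low: payoffs -2, -3, -5 → best response Low.
Country B against Medium: payoffs 3, -5, 4 → best response High.
Country B against High: payoffs -4, 4, 1 → best response Medium.
No profile is a mutual best response for all players.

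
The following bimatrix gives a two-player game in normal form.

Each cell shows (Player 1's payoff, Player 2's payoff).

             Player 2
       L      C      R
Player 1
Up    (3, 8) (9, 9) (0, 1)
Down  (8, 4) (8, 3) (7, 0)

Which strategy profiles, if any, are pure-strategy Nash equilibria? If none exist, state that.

Pure-strategy Nash equilibria: (Up, C); (Down, L)

Player 1 against L: payoffs 3, 8 → best response Down.
Player 1 against C: payoffs 9, 8 → best response Up.
Player 1 against R: payoffs 0, 7 → best response Down.
Player 2 against Up: payoffs 8, 9, 1 → best response C.
Player 2 against Down: payoffs 4, 3, 0 → best response L.
Mutual best responses: (Up, C); (Down, L).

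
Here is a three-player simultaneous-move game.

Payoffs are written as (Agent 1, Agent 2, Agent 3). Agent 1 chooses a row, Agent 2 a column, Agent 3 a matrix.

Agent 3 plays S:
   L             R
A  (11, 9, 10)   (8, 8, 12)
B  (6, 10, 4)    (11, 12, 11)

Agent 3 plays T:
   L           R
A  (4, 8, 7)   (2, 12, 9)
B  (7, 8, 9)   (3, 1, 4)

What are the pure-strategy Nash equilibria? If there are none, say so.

The pure Nash equilibria are (A, L, S), (B, L, T), (B, R, S).

Agent 1 against (L, S): payoffs 11, 6 → best response A.
Agent 1 against (L, T): payoffs 4, 7 → best response B.
Agent 1 against (R, S): payoffs 8, 11 → best response B.
Agent 1 against (R, T): payoffs 2, 3 → best response B.
Agent 2 against (A, S): payoffs 9, 8 → best response L.
Agent 2 against (A, T): payoffs 8, 12 → best response R.
Agent 2 against (B, S): payoffs 10, 12 → best response R.
Agent 2 against (B, T): payoffs 8, 1 → best response L.
Agent 3 against (A, L): payoffs 10, 7 → best response S.
Agent 3 against (A, R): payoffs 12, 9 → best response S.
Agent 3 against (B, L): payoffs 4, 9 → best response T.
Agent 3 against (B, R): payoffs 11, 4 → best response S.
Mutual best responses: (A, L, S); (B, L, T); (B, R, S).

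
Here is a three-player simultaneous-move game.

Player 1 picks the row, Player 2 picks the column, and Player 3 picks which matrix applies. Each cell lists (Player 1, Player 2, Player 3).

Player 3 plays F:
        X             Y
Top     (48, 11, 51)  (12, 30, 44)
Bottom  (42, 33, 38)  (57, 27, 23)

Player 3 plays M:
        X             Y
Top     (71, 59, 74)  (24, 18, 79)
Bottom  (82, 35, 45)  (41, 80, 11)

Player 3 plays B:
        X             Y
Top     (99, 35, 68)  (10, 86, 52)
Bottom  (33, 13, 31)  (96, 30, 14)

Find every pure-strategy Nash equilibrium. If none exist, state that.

(Top, X, F): Player 2 can switch to Y (11 → 30). Not NE.
(Top, X, M): Player 1 can switch to Bottom (71 → 82). Not NE.
(Top, X, B): Player 2 can switch to Y (35 → 86). Not NE.
(Top, Y, F): Player 1 can switch to Bottom (12 → 57). Not NE.
(Top, Y, M): Player 1 can switch to Bottom (24 → 41). Not NE.
(Top, Y, B): Player 1 can switch to Bottom (10 → 96). Not NE.
(Bottom, X, F): Player 1 can switch to Top (42 → 48). Not NE.
(Bottom, X, M): Player 2 can switch to Y (35 → 80). Not NE.
(Bottom, X, B): Player 1 can switch to Top (33 → 99). Not NE.
(Bottom, Y, F): Player 2 can switch to X (27 → 33). Not NE.
(The remaining 2 profiles each have a profitable deviation by the same check.)

There is no pure-strategy Nash equilibrium.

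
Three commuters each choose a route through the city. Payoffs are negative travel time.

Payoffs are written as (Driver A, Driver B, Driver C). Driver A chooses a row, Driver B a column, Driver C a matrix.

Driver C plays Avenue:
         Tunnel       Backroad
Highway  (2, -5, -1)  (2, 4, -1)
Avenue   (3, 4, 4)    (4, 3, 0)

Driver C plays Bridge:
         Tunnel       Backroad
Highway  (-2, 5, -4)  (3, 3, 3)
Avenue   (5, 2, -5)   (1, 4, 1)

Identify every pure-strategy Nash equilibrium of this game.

Pure NE: (Avenue, Tunnel, Avenue)

Driver A against (Tunnel, Avenue): payoffs 2, 3 → best response Avenue.
Driver A against (Tunnel, Bridge): payoffs -2, 5 → best response Avenue.
Driver A against (Backroad, Avenue): payoffs 2, 4 → best response Avenue.
Driver A against (Backroad, Bridge): payoffs 3, 1 → best response Highway.
Driver B against (Highway, Avenue): payoffs -5, 4 → best response Backroad.
Driver B against (Highway, Bridge): payoffs 5, 3 → best response Tunnel.
Driver B against (Avenue, Avenue): payoffs 4, 3 → best response Tunnel.
Driver B against (Avenue, Bridge): payoffs 2, 4 → best response Backroad.
Driver C against (Highway, Tunnel): payoffs -1, -4 → best response Avenue.
Driver C against (Highway, Backroad): payoffs -1, 3 → best response Bridge.
Driver C against (Avenue, Tunnel): payoffs 4, -5 → best response Avenue.
Driver C against (Avenue, Backroad): payoffs 0, 1 → best response Bridge.
Mutual best responses: (Avenue, Tunnel, Avenue).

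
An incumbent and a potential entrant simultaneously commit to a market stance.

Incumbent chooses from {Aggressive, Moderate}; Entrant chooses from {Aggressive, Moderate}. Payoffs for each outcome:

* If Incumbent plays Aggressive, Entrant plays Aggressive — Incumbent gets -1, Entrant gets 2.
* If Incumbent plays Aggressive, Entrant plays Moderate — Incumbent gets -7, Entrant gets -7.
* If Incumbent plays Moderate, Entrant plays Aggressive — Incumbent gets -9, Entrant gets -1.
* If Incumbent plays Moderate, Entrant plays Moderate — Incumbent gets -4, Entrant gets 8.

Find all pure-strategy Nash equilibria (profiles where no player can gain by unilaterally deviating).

Pure-strategy Nash equilibria: (Aggressive, Aggressive), (Moderate, Moderate)

Incumbent against Aggressive: payoffs -1, -9 → best response Aggressive.
Incumbent against Moderate: payoffs -7, -4 → best response Moderate.
Entrant against Aggressive: payoffs 2, -7 → best response Aggressive.
Entrant against Moderate: payoffs -1, 8 → best response Moderate.
Mutual best responses: (Aggressive, Aggressive); (Moderate, Moderate).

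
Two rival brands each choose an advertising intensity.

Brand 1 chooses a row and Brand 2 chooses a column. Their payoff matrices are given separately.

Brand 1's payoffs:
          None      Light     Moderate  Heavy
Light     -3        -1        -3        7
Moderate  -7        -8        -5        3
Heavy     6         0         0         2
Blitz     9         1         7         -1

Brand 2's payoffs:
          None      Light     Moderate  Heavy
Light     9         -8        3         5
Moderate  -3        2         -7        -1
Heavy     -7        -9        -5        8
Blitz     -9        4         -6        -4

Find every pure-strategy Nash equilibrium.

The unique pure-strategy Nash equilibrium is (Blitz, Light).

(Light, None): Brand 1 can switch to Heavy (-3 → 6). Not NE.
(Light, Light): Brand 1 can switch to Heavy (-1 → 0). Not NE.
(Light, Moderate): Brand 1 can switch to Heavy (-3 → 0). Not NE.
(Light, Heavy): Brand 2 can switch to None (5 → 9). Not NE.
(Moderate, None): Brand 1 can switch to Light (-7 → -3). Not NE.
(Moderate, Light): Brand 1 can switch to Light (-8 → -1). Not NE.
(Blitz, Light): Brand 1 gets 1, best alternative 0; Brand 2 gets 4, best alternative -4. No profitable deviation — NE.
(The remaining 9 profiles each have a profitable deviation by the same check.)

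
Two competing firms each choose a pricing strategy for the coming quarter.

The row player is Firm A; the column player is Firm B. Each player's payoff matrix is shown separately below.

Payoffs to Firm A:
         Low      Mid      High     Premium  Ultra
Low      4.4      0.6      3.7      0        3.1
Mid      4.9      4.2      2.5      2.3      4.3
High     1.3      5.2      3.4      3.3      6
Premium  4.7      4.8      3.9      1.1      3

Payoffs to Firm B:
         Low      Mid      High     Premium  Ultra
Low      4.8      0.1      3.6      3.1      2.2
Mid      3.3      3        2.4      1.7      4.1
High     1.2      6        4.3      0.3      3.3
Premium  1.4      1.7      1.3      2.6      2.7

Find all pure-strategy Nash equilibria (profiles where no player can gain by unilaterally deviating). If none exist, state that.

Firm A against Low: payoffs 4.4, 4.9, 1.3, 4.7 → best response Mid.
Firm A against Mid: payoffs 0.6, 4.2, 5.2, 4.8 → best response High.
Firm A against High: payoffs 3.7, 2.5, 3.4, 3.9 → best response Premium.
Firm A against Premium: payoffs 0, 2.3, 3.3, 1.1 → best response High.
Firm A against Ultra: payoffs 3.1, 4.3, 6, 3 → best response High.
Firm B against Low: payoffs 4.8, 0.1, 3.6, 3.1, 2.2 → best response Low.
Firm B against Mid: payoffs 3.3, 3, 2.4, 1.7, 4.1 → best response Ultra.
Firm B against High: payoffs 1.2, 6, 4.3, 0.3, 3.3 → best response Mid.
Firm B against Premium: payoffs 1.4, 1.7, 1.3, 2.6, 2.7 → best response Ultra.
Mutual best responses: (High, Mid).

(High, Mid)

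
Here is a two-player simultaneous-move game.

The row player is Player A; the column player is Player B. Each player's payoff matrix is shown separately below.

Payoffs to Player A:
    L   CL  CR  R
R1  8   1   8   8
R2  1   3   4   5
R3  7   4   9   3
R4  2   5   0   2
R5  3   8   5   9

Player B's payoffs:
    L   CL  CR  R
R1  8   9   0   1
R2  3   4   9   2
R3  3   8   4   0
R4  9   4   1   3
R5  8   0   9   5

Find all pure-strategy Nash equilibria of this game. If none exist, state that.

none

For each player, find the best response to each opponent profile; mutual best responses are the pure NE.
Player A against L: payoffs 8, 1, 7, 2, 3 → best response R1.
Player A against CL: payoffs 1, 3, 4, 5, 8 → best response R5.
Player A against CR: payoffs 8, 4, 9, 0, 5 → best response R3.
Player A against R: payoffs 8, 5, 3, 2, 9 → best response R5.
Player B against R1: payoffs 8, 9, 0, 1 → best response CL.
Player B against R2: payoffs 3, 4, 9, 2 → best response CR.
Player B against R3: payoffs 3, 8, 4, 0 → best response CL.
Player B against R4: payoffs 9, 4, 1, 3 → best response L.
Player B against R5: payoffs 8, 0, 9, 5 → best response CR.
No profile is a mutual best response for all players.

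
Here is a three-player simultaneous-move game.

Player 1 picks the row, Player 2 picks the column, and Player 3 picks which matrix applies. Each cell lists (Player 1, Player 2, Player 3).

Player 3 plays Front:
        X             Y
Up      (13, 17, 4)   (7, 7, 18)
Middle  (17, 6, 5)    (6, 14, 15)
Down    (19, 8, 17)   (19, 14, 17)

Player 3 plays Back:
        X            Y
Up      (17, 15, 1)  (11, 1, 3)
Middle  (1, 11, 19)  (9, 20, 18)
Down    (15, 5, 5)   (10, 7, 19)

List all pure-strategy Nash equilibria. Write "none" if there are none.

No pure-strategy Nash equilibrium.

Check each profile: it is a Nash equilibrium iff no player can strictly gain by switching unilaterally.
(Up, X, Front): Player 1 can switch to Middle (13 → 17). Not NE.
(Up, X, Back): Player 3 can switch to Front (1 → 4). Not NE.
(Up, Y, Front): Player 1 can switch to Down (7 → 19). Not NE.
(Up, Y, Back): Player 2 can switch to X (1 → 15). Not NE.
(Middle, X, Front): Player 1 can switch to Down (17 → 19). Not NE.
(Middle, X, Back): Player 1 can switch to Up (1 → 17). Not NE.
(The remaining 6 profiles each have a profitable deviation by the same check.)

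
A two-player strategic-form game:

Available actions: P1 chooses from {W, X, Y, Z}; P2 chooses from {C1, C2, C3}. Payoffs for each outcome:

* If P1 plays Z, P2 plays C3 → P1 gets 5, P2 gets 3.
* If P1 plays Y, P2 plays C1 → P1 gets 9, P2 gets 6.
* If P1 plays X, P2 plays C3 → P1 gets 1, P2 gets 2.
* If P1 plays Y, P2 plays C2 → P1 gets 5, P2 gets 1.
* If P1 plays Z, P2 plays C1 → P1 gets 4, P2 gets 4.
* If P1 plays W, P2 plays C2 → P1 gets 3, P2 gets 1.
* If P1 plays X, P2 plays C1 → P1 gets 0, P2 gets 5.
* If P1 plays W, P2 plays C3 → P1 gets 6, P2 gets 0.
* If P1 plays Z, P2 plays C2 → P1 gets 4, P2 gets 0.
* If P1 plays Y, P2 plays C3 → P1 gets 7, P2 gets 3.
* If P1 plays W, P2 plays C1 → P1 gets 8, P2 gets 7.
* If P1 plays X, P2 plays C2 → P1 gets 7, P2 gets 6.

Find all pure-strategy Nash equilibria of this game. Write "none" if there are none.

(W, C1): P1 can switch to Y (8 → 9). Not NE.
(W, C2): P1 can switch to X (3 → 7). Not NE.
(W, C3): P1 can switch to Y (6 → 7). Not NE.
(X, C1): P1 can switch to W (0 → 8). Not NE.
(X, C2): P1 gets 7, best alternative 5; P2 gets 6, best alternative 5. No profitable deviation — NE.
(X, C3): P1 can switch to W (1 → 6). Not NE.
(Y, C1): P1 gets 9, best alternative 8; P2 gets 6, best alternative 3. No profitable deviation — NE.
(Y, C2): P1 can switch to X (5 → 7). Not NE.
(Y, C3): P2 can switch to C1 (3 → 6). Not NE.
(Z, C1): P1 can switch to W (4 → 8). Not NE.
(The remaining 2 profiles each have a profitable deviation by the same check.)

Pure-strategy Nash equilibria: (X, C2), (Y, C1)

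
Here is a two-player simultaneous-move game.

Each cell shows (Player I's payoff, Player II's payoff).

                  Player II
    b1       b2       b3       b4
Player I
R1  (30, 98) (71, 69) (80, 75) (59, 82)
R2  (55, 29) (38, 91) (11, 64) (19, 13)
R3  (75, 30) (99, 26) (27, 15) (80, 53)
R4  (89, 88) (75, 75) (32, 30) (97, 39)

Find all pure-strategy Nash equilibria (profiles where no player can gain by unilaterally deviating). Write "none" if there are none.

(R1, b1): Player I can switch to R2 (30 → 55). Not NE.
(R1, b2): Player I can switch to R3 (71 → 99). Not NE.
(R1, b3): Player II can switch to b1 (75 → 98). Not NE.
(R1, b4): Player I can switch to R3 (59 → 80). Not NE.
(R2, b1): Player I can switch to R3 (55 → 75). Not NE.
(R2, b2): Player I can switch to R1 (38 → 71). Not NE.
(R4, b1): Player I gets 89, best alternative 75; Player II gets 88, best alternative 75. No profitable deviation — NE.
(The remaining 9 profiles each have a profitable deviation by the same check.)

(R4, b1)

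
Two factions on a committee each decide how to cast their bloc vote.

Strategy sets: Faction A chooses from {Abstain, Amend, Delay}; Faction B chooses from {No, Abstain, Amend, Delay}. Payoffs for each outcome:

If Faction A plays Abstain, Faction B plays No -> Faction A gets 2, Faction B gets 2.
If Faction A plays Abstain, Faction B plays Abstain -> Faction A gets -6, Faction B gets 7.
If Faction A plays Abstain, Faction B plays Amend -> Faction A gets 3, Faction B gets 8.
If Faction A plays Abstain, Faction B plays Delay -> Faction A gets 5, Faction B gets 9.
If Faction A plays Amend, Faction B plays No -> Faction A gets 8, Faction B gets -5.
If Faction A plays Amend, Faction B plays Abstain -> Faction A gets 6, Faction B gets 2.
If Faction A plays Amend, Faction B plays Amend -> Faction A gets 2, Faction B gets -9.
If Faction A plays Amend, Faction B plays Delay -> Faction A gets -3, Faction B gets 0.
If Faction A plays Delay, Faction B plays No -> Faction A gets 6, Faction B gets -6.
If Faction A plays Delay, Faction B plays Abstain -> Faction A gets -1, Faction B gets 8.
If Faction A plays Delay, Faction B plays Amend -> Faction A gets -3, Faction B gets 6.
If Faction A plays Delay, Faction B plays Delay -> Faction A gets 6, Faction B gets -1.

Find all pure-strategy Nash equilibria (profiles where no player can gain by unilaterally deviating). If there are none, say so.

Faction A against No: payoffs 2, 8, 6 → best response Amend.
Faction A against Abstain: payoffs -6, 6, -1 → best response Amend.
Faction A against Amend: payoffs 3, 2, -3 → best response Abstain.
Faction A against Delay: payoffs 5, -3, 6 → best response Delay.
Faction B against Abstain: payoffs 2, 7, 8, 9 → best response Delay.
Faction B against Amend: payoffs -5, 2, -9, 0 → best response Abstain.
Faction B against Delay: payoffs -6, 8, 6, -1 → best response Abstain.
Mutual best responses: (Amend, Abstain).

Pure NE: (Amend, Abstain)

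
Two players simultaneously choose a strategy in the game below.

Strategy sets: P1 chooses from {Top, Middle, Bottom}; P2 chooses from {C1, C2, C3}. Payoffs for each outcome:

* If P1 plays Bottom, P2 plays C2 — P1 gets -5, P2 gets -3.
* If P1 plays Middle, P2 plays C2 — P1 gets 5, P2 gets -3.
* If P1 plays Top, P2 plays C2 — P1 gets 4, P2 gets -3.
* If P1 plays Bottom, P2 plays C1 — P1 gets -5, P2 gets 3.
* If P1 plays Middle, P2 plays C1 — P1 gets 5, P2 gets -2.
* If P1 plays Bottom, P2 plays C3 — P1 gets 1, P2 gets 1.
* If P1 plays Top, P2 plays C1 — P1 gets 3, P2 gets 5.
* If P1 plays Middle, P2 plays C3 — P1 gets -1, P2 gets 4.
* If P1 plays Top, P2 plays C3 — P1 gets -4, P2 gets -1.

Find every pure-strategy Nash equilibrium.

For each strategy profile, look for a profitable unilateral deviation.
(Top, C1): P1 can switch to Middle (3 → 5). Not NE.
(Top, C2): P1 can switch to Middle (4 → 5). Not NE.
(Top, C3): P1 can switch to Middle (-4 → -1). Not NE.
(Middle, C1): P2 can switch to C3 (-2 → 4). Not NE.
(Middle, C2): P2 can switch to C1 (-3 → -2). Not NE.
(Middle, C3): P1 can switch to Bottom (-1 → 1). Not NE.
(Bottom, C1): P1 can switch to Top (-5 → 3). Not NE.
(Bottom, C2): P1 can switch to Top (-5 → 4). Not NE.
(Bottom, C3): P2 can switch to C1 (1 → 3). Not NE.

No pure-strategy Nash equilibrium.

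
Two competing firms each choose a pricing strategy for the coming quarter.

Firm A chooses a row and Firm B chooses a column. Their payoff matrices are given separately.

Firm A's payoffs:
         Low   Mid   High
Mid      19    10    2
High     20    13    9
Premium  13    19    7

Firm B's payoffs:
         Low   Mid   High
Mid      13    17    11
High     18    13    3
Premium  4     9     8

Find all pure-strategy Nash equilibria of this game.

Firm A against Low: payoffs 19, 20, 13 → best response High.
Firm A against Mid: payoffs 10, 13, 19 → best response Premium.
Firm A against High: payoffs 2, 9, 7 → best response High.
Firm B against Mid: payoffs 13, 17, 11 → best response Mid.
Firm B against High: payoffs 18, 13, 3 → best response Low.
Firm B against Premium: payoffs 4, 9, 8 → best response Mid.
Mutual best responses: (High, Low); (Premium, Mid).

Pure-strategy Nash equilibria: (High, Low); (Premium, Mid)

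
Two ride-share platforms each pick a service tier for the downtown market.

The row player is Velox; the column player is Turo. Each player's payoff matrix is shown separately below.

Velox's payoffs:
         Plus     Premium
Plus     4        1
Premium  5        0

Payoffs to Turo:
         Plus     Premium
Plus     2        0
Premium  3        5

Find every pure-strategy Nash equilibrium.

For each player, find the best response to each opponent profile; mutual best responses are the pure NE.
Velox against Plus: payoffs 4, 5 → best response Premium.
Velox against Premium: payoffs 1, 0 → best response Plus.
Turo against Plus: payoffs 2, 0 → best response Plus.
Turo against Premium: payoffs 3, 5 → best response Premium.
No profile is a mutual best response for all players.

This game has no pure Nash equilibrium.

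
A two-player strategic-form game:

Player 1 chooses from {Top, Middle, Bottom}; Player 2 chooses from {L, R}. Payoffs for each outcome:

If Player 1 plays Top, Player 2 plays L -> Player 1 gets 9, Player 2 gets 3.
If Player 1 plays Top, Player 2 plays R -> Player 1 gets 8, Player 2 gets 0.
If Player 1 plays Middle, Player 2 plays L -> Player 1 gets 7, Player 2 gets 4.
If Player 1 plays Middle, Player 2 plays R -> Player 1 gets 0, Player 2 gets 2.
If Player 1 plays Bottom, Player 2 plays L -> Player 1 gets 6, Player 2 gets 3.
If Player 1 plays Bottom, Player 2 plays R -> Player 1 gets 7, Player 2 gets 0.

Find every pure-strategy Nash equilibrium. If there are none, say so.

Pure NE: (Top, L)

Player 1 against L: payoffs 9, 7, 6 → best response Top.
Player 1 against R: payoffs 8, 0, 7 → best response Top.
Player 2 against Top: payoffs 3, 0 → best response L.
Player 2 against Middle: payoffs 4, 2 → best response L.
Player 2 against Bottom: payoffs 3, 0 → best response L.
Mutual best responses: (Top, L).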